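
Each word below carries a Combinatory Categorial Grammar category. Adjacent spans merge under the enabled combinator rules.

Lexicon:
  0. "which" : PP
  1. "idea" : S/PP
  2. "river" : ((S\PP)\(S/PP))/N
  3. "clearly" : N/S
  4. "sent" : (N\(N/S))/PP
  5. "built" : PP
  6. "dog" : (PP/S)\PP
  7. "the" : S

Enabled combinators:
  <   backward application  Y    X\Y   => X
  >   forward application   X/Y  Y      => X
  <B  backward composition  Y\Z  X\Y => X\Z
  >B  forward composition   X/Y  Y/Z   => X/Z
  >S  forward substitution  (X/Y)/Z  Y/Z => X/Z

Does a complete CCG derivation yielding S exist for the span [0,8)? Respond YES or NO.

YES

[0,8] S   <
  [0,1] "which" : PP
  [1,8] S\PP   <
    [1,2] "idea" : S/PP
    [2,8] (S\PP)\(S/PP)   >
      [2,3] "river" : ((S\PP)\(S/PP))/N
      [3,8] N   <
        [3,4] "clearly" : N/S
        [4,8] N\(N/S)   >
          [4,5] "sent" : (N\(N/S))/PP
          [5,8] PP   >
            [5,7] PP/S   <
              [5,6] "built" : PP
              [6,7] "dog" : (PP/S)\PP
            [7,8] "the" : S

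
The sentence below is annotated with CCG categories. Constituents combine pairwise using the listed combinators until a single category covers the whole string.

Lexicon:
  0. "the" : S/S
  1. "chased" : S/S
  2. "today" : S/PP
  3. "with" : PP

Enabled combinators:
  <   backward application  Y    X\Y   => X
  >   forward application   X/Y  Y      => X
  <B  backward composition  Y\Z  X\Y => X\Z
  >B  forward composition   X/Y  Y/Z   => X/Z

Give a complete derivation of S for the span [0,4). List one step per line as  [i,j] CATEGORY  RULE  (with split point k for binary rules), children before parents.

[0,1] S/S  lex  "the"
[1,2] S/S  lex  "chased"
[0,2] S/S  >B  k=1
[2,3] S/PP  lex  "today"
[0,3] S/PP  >B  k=2
[3,4] PP  lex  "with"
[0,4] S  >  k=3

[0,4] S   >
  [0,3] S/PP   >B
    [0,2] S/S   >B
      [0,1] "the" : S/S
      [1,2] "chased" : S/S
    [2,3] "today" : S/PP
  [3,4] "with" : PP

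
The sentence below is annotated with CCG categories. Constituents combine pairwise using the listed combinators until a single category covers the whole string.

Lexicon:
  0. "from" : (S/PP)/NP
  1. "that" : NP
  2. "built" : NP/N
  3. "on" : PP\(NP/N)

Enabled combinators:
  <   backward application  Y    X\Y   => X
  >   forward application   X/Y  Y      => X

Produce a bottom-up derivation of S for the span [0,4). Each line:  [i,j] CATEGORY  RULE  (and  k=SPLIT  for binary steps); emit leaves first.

[0,4] S   >
  [0,2] S/PP   >
    [0,1] "from" : (S/PP)/NP
    [1,2] "that" : NP
  [2,4] PP   <
    [2,3] "built" : NP/N
    [3,4] "on" : PP\(NP/N)

[0,1] (S/PP)/NP  lex  "from"
[1,2] NP  lex  "that"
[0,2] S/PP  >  k=1
[2,3] NP/N  lex  "built"
[3,4] PP\(NP/N)  lex  "on"
[2,4] PP  <  k=3
[0,4] S  >  k=2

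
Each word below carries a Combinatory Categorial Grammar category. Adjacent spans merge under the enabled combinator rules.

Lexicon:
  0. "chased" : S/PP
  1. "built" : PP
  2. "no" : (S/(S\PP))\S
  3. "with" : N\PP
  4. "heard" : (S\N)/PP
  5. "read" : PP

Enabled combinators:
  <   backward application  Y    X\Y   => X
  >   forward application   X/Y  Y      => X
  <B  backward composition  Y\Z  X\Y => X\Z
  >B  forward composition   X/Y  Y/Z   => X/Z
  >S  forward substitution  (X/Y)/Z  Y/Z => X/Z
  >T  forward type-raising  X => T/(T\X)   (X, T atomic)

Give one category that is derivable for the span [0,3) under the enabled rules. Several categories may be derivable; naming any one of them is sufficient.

S/(S\PP)

[0,6] S   >
  [0,3] S/(S\PP)   <
    [0,2] S   >
      [0,1] "chased" : S/PP
      [1,2] "built" : PP
    [2,3] "no" : (S/(S\PP))\S
  [3,6] S\PP   <B
    [3,4] "with" : N\PP
    [4,6] S\N   >
      [4,5] "heard" : (S\N)/PP
      [5,6] "read" : PP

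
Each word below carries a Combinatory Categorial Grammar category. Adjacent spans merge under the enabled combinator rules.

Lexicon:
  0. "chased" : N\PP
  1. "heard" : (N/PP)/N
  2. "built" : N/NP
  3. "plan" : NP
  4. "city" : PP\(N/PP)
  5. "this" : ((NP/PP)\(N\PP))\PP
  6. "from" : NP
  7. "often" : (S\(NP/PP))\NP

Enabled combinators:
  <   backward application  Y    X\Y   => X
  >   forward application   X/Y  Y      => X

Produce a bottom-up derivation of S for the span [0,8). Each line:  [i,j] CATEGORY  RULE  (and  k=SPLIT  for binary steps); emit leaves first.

[0,8] S   <
  [0,6] NP/PP   <
    [0,1] "chased" : N\PP
    [1,6] (NP/PP)\(N\PP)   <
      [1,5] PP   <
        [1,4] N/PP   >
          [1,2] "heard" : (N/PP)/N
          [2,4] N   >
            [2,3] "built" : N/NP
            [3,4] "plan" : NP
        [4,5] "city" : PP\(N/PP)
      [5,6] "this" : ((NP/PP)\(N\PP))\PP
  [6,8] S\(NP/PP)   <
    [6,7] "from" : NP
    [7,8] "often" : (S\(NP/PP))\NP

[0,1] N\PP  lex  "chased"
[1,2] (N/PP)/N  lex  "heard"
[2,3] N/NP  lex  "built"
[3,4] NP  lex  "plan"
[2,4] N  >  k=3
[1,4] N/PP  >  k=2
[4,5] PP\(N/PP)  lex  "city"
[1,5] PP  <  k=4
[5,6] ((NP/PP)\(N\PP))\PP  lex  "this"
[1,6] (NP/PP)\(N\PP)  <  k=5
[0,6] NP/PP  <  k=1
[6,7] NP  lex  "from"
[7,8] (S\(NP/PP))\NP  lex  "often"
[6,8] S\(NP/PP)  <  k=7
[0,8] S  <  k=6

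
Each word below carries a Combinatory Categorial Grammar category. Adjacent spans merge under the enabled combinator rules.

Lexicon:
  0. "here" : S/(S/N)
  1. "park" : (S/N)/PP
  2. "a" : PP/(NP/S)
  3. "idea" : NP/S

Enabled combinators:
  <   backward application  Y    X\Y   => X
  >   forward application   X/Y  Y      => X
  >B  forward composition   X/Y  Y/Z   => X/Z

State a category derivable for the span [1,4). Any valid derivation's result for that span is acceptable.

[0,4] S   >
  [0,1] "here" : S/(S/N)
  [1,4] S/N   >
    [1,2] "park" : (S/N)/PP
    [2,4] PP   >
      [2,3] "a" : PP/(NP/S)
      [3,4] "idea" : NP/S

S/N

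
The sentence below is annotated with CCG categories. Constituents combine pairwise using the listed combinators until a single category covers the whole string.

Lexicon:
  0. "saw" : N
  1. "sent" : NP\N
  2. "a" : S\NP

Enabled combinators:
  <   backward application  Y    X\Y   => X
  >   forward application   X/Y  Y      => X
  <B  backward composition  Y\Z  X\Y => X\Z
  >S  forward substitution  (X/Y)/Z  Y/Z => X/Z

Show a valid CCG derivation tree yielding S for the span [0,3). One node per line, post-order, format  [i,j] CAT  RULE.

[0,1] N  lex  "saw"
[1,2] NP\N  lex  "sent"
[2,3] S\NP  lex  "a"
[1,3] S\N  <B  k=2
[0,3] S  <  k=1

[0,3] S   <
  [0,1] "saw" : N
  [1,3] S\N   <B
    [1,2] "sent" : NP\N
    [2,3] "a" : S\NP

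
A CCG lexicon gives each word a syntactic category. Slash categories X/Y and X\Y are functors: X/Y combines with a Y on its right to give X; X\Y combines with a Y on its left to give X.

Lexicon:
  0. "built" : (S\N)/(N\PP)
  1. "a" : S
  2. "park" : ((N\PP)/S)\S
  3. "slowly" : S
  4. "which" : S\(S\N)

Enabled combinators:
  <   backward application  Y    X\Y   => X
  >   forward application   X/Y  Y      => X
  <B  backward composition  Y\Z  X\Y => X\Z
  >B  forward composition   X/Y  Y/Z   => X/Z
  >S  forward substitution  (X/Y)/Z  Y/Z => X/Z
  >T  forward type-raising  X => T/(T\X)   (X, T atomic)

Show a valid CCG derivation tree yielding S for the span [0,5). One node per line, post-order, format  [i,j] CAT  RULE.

[0,1] (S\N)/(N\PP)  lex  "built"
[1,2] S  lex  "a"
[2,3] ((N\PP)/S)\S  lex  "park"
[1,3] (N\PP)/S  <  k=2
[3,4] S  lex  "slowly"
[1,4] N\PP  >  k=3
[0,4] S\N  >  k=1
[4,5] S\(S\N)  lex  "which"
[0,5] S  <  k=4

[0,5] S   <
  [0,4] S\N   >
    [0,1] "built" : (S\N)/(N\PP)
    [1,4] N\PP   >
      [1,3] (N\PP)/S   <
        [1,2] "a" : S
        [2,3] "park" : ((N\PP)/S)\S
      [3,4] "slowly" : S
  [4,5] "which" : S\(S\N)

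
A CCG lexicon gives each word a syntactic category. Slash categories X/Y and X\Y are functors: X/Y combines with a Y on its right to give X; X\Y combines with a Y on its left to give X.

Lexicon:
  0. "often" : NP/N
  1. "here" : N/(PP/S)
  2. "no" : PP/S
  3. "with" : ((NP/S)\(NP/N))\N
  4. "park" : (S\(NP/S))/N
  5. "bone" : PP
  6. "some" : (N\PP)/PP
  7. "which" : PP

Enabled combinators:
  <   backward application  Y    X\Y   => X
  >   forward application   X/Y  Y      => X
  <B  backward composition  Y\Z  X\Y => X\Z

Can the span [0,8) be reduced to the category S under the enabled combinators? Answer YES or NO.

YES

[0,8] S   <
  [0,4] NP/S   <
    [0,1] "often" : NP/N
    [1,4] (NP/S)\(NP/N)   <
      [1,3] N   >
        [1,2] "here" : N/(PP/S)
        [2,3] "no" : PP/S
      [3,4] "with" : ((NP/S)\(NP/N))\N
  [4,8] S\(NP/S)   >
    [4,5] "park" : (S\(NP/S))/N
    [5,8] N   <
      [5,6] "bone" : PP
      [6,8] N\PP   >
        [6,7] "some" : (N\PP)/PP
        [7,8] "which" : PP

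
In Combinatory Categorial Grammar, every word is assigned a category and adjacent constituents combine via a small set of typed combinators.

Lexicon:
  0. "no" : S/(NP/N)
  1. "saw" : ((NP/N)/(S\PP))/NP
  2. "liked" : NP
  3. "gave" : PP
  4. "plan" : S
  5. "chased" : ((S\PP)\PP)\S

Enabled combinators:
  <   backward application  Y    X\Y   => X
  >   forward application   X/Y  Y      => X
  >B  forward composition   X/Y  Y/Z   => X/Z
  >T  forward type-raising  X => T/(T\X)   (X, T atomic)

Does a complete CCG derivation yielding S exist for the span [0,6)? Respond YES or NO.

[0,6] S   >
  [0,1] "no" : S/(NP/N)
  [1,6] NP/N   >
    [1,3] (NP/N)/(S\PP)   >
      [1,2] "saw" : ((NP/N)/(S\PP))/NP
      [2,3] "liked" : NP
    [3,6] S\PP   <
      [3,4] "gave" : PP
      [4,6] (S\PP)\PP   <
        [4,5] "plan" : S
        [5,6] "chased" : ((S\PP)\PP)\S

YES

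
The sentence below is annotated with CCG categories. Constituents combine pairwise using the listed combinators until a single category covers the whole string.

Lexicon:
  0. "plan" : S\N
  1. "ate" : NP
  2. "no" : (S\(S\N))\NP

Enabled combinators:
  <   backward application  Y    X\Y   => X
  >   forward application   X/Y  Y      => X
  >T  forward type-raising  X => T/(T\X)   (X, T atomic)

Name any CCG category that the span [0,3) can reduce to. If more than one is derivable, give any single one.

S

[0,3] S   <
  [0,1] "plan" : S\N
  [1,3] S\(S\N)   <
    [1,2] "ate" : NP
    [2,3] "no" : (S\(S\N))\NP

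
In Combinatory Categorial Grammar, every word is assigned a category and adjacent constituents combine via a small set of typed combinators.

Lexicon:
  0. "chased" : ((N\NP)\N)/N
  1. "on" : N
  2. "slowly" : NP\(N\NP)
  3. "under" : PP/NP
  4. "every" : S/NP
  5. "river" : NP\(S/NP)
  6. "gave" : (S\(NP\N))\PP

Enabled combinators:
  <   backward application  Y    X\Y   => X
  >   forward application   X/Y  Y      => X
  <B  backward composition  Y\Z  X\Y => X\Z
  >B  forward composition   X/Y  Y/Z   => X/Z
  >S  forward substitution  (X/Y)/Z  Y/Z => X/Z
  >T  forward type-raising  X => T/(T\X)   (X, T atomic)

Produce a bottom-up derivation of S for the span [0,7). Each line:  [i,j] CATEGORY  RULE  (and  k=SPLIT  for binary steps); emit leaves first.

[0,1] ((N\NP)\N)/N  lex  "chased"
[1,2] N  lex  "on"
[0,2] (N\NP)\N  >  k=1
[2,3] NP\(N\NP)  lex  "slowly"
[0,3] NP\N  <B  k=2
[3,4] PP/NP  lex  "under"
[4,5] S/NP  lex  "every"
[5,6] NP\(S/NP)  lex  "river"
[4,6] NP  <  k=5
[3,6] PP  >  k=4
[6,7] (S\(NP\N))\PP  lex  "gave"
[3,7] S\(NP\N)  <  k=6
[0,7] S  <  k=3

[0,7] S   <
  [0,3] NP\N   <B
    [0,2] (N\NP)\N   >
      [0,1] "chased" : ((N\NP)\N)/N
      [1,2] "on" : N
    [2,3] "slowly" : NP\(N\NP)
  [3,7] S\(NP\N)   <
    [3,6] PP   >
      [3,4] "under" : PP/NP
      [4,6] NP   <
        [4,5] "every" : S/NP
        [5,6] "river" : NP\(S/NP)
    [6,7] "gave" : (S\(NP\N))\PP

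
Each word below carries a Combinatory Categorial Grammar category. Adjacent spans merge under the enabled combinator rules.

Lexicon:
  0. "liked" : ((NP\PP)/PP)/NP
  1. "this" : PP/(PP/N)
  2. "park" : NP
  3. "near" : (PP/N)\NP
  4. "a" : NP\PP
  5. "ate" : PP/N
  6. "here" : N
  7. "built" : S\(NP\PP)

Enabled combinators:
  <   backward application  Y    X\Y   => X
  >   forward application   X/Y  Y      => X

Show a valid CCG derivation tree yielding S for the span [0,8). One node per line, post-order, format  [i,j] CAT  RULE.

[0,8] S   <
  [0,7] NP\PP   >
    [0,5] (NP\PP)/PP   >
      [0,1] "liked" : ((NP\PP)/PP)/NP
      [1,5] NP   <
        [1,4] PP   >
          [1,2] "this" : PP/(PP/N)
          [2,4] PP/N   <
            [2,3] "park" : NP
            [3,4] "near" : (PP/N)\NP
        [4,5] "a" : NP\PP
    [5,7] PP   >
      [5,6] "ate" : PP/N
      [6,7] "here" : N
  [7,8] "built" : S\(NP\PP)

[0,1] ((NP\PP)/PP)/NP  lex  "liked"
[1,2] PP/(PP/N)  lex  "this"
[2,3] NP  lex  "park"
[3,4] (PP/N)\NP  lex  "near"
[2,4] PP/N  <  k=3
[1,4] PP  >  k=2
[4,5] NP\PP  lex  "a"
[1,5] NP  <  k=4
[0,5] (NP\PP)/PP  >  k=1
[5,6] PP/N  lex  "ate"
[6,7] N  lex  "here"
[5,7] PP  >  k=6
[0,7] NP\PP  >  k=5
[7,8] S\(NP\PP)  lex  "built"
[0,8] S  <  k=7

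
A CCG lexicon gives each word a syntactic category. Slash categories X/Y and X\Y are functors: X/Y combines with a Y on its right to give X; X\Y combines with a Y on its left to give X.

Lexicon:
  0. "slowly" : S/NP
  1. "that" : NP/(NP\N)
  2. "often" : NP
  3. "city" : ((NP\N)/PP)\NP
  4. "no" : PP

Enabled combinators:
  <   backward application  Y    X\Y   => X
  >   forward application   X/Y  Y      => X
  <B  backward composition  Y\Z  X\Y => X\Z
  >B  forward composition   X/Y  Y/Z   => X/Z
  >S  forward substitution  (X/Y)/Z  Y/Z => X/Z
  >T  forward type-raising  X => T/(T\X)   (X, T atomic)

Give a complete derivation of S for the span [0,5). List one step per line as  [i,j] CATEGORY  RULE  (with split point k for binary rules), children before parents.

[0,5] S   >
  [0,4] S/PP   >B
    [0,1] "slowly" : S/NP
    [1,4] NP/PP   >B
      [1,2] "that" : NP/(NP\N)
      [2,4] (NP\N)/PP   <
        [2,3] "often" : NP
        [3,4] "city" : ((NP\N)/PP)\NP
  [4,5] "no" : PP

[0,1] S/NP  lex  "slowly"
[1,2] NP/(NP\N)  lex  "that"
[2,3] NP  lex  "often"
[3,4] ((NP\N)/PP)\NP  lex  "city"
[2,4] (NP\N)/PP  <  k=3
[1,4] NP/PP  >B  k=2
[0,4] S/PP  >B  k=1
[4,5] PP  lex  "no"
[0,5] S  >  k=4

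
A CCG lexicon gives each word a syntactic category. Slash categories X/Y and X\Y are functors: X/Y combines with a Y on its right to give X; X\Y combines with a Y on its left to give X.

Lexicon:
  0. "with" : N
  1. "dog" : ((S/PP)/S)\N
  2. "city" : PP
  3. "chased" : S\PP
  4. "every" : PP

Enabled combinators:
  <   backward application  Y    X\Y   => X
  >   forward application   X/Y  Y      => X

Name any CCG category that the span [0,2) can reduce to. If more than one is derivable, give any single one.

(S/PP)/S

[0,5] S   >
  [0,4] S/PP   >
    [0,2] (S/PP)/S   <
      [0,1] "with" : N
      [1,2] "dog" : ((S/PP)/S)\N
    [2,4] S   <
      [2,3] "city" : PP
      [3,4] "chased" : S\PP
  [4,5] "every" : PP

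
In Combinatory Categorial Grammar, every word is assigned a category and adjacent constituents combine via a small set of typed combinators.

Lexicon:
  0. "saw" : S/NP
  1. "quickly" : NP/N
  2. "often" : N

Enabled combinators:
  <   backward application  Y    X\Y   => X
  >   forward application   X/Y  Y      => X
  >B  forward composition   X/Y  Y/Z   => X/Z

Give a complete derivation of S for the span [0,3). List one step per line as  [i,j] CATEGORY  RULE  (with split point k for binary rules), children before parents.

[0,3] S   >
  [0,1] "saw" : S/NP
  [1,3] NP   >
    [1,2] "quickly" : NP/N
    [2,3] "often" : N

[0,1] S/NP  lex  "saw"
[1,2] NP/N  lex  "quickly"
[2,3] N  lex  "often"
[1,3] NP  >  k=2
[0,3] S  >  k=1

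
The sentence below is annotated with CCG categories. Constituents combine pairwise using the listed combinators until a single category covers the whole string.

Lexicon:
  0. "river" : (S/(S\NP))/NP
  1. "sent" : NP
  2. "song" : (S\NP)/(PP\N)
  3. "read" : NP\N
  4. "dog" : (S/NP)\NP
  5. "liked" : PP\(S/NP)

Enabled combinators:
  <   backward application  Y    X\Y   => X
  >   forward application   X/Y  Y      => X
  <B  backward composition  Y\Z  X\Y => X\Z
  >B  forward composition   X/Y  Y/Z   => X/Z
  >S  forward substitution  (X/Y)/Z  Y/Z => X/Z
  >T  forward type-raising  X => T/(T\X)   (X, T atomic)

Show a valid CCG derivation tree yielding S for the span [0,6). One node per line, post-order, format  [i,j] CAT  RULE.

[0,1] (S/(S\NP))/NP  lex  "river"
[1,2] NP  lex  "sent"
[0,2] S/(S\NP)  >  k=1
[2,3] (S\NP)/(PP\N)  lex  "song"
[3,4] NP\N  lex  "read"
[4,5] (S/NP)\NP  lex  "dog"
[5,6] PP\(S/NP)  lex  "liked"
[4,6] PP\NP  <B  k=5
[3,6] PP\N  <B  k=4
[2,6] S\NP  >  k=3
[0,6] S  >  k=2

[0,6] S   >
  [0,2] S/(S\NP)   >
    [0,1] "river" : (S/(S\NP))/NP
    [1,2] "sent" : NP
  [2,6] S\NP   >
    [2,3] "song" : (S\NP)/(PP\N)
    [3,6] PP\N   <B
      [3,4] "read" : NP\N
      [4,6] PP\NP   <B
        [4,5] "dog" : (S/NP)\NP
        [5,6] "liked" : PP\(S/NP)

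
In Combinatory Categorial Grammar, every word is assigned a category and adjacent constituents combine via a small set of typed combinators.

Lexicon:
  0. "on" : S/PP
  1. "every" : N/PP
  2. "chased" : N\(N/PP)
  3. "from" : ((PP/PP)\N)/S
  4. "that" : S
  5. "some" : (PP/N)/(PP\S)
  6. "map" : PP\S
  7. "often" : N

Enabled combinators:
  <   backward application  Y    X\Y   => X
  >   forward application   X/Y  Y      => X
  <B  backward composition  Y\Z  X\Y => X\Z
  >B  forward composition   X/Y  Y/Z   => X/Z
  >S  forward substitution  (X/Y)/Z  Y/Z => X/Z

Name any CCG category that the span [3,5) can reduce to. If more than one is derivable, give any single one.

[0,8] S   >
  [0,5] S/PP   >B
    [0,1] "on" : S/PP
    [1,5] PP/PP   <
      [1,3] N   <
        [1,2] "every" : N/PP
        [2,3] "chased" : N\(N/PP)
      [3,5] (PP/PP)\N   >
        [3,4] "from" : ((PP/PP)\N)/S
        [4,5] "that" : S
  [5,8] PP   >
    [5,7] PP/N   >
      [5,6] "some" : (PP/N)/(PP\S)
      [6,7] "map" : PP\S
    [7,8] "often" : N

(PP/PP)\N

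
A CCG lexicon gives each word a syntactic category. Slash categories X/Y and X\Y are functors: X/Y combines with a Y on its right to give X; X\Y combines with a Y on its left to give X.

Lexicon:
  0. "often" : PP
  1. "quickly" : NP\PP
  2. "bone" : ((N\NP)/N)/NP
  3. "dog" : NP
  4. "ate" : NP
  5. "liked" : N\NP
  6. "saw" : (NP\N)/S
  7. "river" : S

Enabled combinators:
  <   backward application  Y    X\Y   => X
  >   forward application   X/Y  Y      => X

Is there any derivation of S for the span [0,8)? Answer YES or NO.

PP NP\PP ((N\NP)/N)/NP NP NP N\NP (NP\N)/S S
CKY chart[0,8] = {NP}; S ∉ chart

NO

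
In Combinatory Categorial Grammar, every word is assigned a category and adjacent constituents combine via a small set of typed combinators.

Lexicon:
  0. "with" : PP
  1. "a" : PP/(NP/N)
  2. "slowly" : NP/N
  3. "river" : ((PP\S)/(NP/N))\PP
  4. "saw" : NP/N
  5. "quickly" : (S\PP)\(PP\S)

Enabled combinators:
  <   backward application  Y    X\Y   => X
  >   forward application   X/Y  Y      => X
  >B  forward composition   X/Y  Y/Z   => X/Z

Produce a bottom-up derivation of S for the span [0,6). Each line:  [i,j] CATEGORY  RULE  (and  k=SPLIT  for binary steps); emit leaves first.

[0,1] PP  lex  "with"
[1,2] PP/(NP/N)  lex  "a"
[2,3] NP/N  lex  "slowly"
[1,3] PP  >  k=2
[3,4] ((PP\S)/(NP/N))\PP  lex  "river"
[1,4] (PP\S)/(NP/N)  <  k=3
[4,5] NP/N  lex  "saw"
[1,5] PP\S  >  k=4
[5,6] (S\PP)\(PP\S)  lex  "quickly"
[1,6] S\PP  <  k=5
[0,6] S  <  k=1

[0,6] S   <
  [0,1] "with" : PP
  [1,6] S\PP   <
    [1,5] PP\S   >
      [1,4] (PP\S)/(NP/N)   <
        [1,3] PP   >
          [1,2] "a" : PP/(NP/N)
          [2,3] "slowly" : NP/N
        [3,4] "river" : ((PP\S)/(NP/N))\PP
      [4,5] "saw" : NP/N
    [5,6] "quickly" : (S\PP)\(PP\S)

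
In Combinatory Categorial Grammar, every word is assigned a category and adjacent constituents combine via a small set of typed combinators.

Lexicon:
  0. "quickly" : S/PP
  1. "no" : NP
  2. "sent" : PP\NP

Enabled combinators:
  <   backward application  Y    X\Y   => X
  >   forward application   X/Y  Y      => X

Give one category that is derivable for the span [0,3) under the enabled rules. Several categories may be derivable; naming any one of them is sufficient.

S

[0,3] S   >
  [0,1] "quickly" : S/PP
  [1,3] PP   <
    [1,2] "no" : NP
    [2,3] "sent" : PP\NP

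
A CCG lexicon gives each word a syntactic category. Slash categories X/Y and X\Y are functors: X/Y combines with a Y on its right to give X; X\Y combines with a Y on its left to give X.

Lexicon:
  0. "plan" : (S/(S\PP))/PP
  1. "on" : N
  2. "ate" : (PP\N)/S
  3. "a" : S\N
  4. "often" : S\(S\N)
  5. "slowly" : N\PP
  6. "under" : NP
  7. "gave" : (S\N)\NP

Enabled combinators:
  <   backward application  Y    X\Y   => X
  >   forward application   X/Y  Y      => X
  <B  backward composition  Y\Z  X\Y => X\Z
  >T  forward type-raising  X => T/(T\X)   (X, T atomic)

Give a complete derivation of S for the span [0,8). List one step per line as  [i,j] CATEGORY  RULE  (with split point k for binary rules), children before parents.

[0,8] S   >
  [0,5] S/(S\PP)   >
    [0,1] "plan" : (S/(S\PP))/PP
    [1,5] PP   >
      [1,2] PP/(PP\N)   >T
        [1,2] "on" : N
      [2,5] PP\N   >
        [2,3] "ate" : (PP\N)/S
        [3,5] S   <
          [3,4] "a" : S\N
          [4,5] "often" : S\(S\N)
  [5,8] S\PP   <B
    [5,6] "slowly" : N\PP
    [6,8] S\N   <
      [6,7] "under" : NP
      [7,8] "gave" : (S\N)\NP

[0,1] (S/(S\PP))/PP  lex  "plan"
[1,2] N  lex  "on"
[1,2] PP/(PP\N)  >T
[2,3] (PP\N)/S  lex  "ate"
[3,4] S\N  lex  "a"
[4,5] S\(S\N)  lex  "often"
[3,5] S  <  k=4
[2,5] PP\N  >  k=3
[1,5] PP  >  k=2
[0,5] S/(S\PP)  >  k=1
[5,6] N\PP  lex  "slowly"
[6,7] NP  lex  "under"
[7,8] (S\N)\NP  lex  "gave"
[6,8] S\N  <  k=7
[5,8] S\PP  <B  k=6
[0,8] S  >  k=5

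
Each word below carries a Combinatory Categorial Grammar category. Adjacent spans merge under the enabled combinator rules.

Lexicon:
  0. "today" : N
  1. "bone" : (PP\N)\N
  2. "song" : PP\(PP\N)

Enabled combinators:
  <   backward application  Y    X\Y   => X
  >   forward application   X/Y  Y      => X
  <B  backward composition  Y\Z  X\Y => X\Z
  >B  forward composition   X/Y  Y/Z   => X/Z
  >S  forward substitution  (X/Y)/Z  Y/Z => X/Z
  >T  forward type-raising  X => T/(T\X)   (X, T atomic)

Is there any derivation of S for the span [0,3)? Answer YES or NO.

N (PP\N)\N PP\(PP\N)
CKY chart[0,3] = {N/(N\PP), NP/(NP\PP), PP, PP/(PP\PP), S/(S\PP)}; S ∉ chart

NO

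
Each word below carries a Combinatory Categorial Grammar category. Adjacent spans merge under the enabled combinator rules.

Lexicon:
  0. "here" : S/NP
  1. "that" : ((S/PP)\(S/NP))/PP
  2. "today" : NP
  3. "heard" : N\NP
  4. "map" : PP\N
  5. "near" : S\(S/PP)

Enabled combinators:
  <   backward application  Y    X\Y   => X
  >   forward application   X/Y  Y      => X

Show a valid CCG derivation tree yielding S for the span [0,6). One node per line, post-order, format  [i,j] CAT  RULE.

[0,6] S   <
  [0,5] S/PP   <
    [0,1] "here" : S/NP
    [1,5] (S/PP)\(S/NP)   >
      [1,2] "that" : ((S/PP)\(S/NP))/PP
      [2,5] PP   <
        [2,4] N   <
          [2,3] "today" : NP
          [3,4] "heard" : N\NP
        [4,5] "map" : PP\N
  [5,6] "near" : S\(S/PP)

[0,1] S/NP  lex  "here"
[1,2] ((S/PP)\(S/NP))/PP  lex  "that"
[2,3] NP  lex  "today"
[3,4] N\NP  lex  "heard"
[2,4] N  <  k=3
[4,5] PP\N  lex  "map"
[2,5] PP  <  k=4
[1,5] (S/PP)\(S/NP)  >  k=2
[0,5] S/PP  <  k=1
[5,6] S\(S/PP)  lex  "near"
[0,6] S  <  k=5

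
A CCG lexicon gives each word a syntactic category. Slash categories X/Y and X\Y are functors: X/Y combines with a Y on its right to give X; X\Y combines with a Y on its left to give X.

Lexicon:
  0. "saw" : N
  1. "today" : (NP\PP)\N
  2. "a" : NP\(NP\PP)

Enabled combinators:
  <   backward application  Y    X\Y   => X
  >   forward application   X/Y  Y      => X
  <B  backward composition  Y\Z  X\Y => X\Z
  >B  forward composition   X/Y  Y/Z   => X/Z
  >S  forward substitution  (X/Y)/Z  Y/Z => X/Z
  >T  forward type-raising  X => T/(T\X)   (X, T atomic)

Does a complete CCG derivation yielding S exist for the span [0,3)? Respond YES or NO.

N (NP\PP)\N NP\(NP\PP)
CKY chart[0,3] = {N/(N\NP), NP, NP/(NP\NP), PP/(PP\NP), S/(S\NP)}; S ∉ chart

NO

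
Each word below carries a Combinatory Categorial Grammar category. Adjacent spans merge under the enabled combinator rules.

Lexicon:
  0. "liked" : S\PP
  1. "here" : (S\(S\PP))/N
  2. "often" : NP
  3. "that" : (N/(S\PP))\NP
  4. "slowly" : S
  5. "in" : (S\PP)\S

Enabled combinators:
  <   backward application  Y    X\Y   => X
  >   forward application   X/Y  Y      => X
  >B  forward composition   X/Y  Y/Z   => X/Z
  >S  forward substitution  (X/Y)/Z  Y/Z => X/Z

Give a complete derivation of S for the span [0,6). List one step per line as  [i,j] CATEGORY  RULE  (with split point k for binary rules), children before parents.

[0,6] S   <
  [0,1] "liked" : S\PP
  [1,6] S\(S\PP)   >
    [1,2] "here" : (S\(S\PP))/N
    [2,6] N   >
      [2,4] N/(S\PP)   <
        [2,3] "often" : NP
        [3,4] "that" : (N/(S\PP))\NP
      [4,6] S\PP   <
        [4,5] "slowly" : S
        [5,6] "in" : (S\PP)\S

[0,1] S\PP  lex  "liked"
[1,2] (S\(S\PP))/N  lex  "here"
[2,3] NP  lex  "often"
[3,4] (N/(S\PP))\NP  lex  "that"
[2,4] N/(S\PP)  <  k=3
[4,5] S  lex  "slowly"
[5,6] (S\PP)\S  lex  "in"
[4,6] S\PP  <  k=5
[2,6] N  >  k=4
[1,6] S\(S\PP)  >  k=2
[0,6] S  <  k=1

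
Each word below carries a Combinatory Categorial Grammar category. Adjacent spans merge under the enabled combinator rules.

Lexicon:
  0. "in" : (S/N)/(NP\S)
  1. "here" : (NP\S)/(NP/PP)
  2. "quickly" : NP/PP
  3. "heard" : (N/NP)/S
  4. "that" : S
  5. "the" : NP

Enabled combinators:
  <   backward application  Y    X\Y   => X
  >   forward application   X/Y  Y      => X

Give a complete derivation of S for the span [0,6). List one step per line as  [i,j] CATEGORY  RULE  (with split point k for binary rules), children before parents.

[0,6] S   >
  [0,3] S/N   >
    [0,1] "in" : (S/N)/(NP\S)
    [1,3] NP\S   >
      [1,2] "here" : (NP\S)/(NP/PP)
      [2,3] "quickly" : NP/PP
  [3,6] N   >
    [3,5] N/NP   >
      [3,4] "heard" : (N/NP)/S
      [4,5] "that" : S
    [5,6] "the" : NP

[0,1] (S/N)/(NP\S)  lex  "in"
[1,2] (NP\S)/(NP/PP)  lex  "here"
[2,3] NP/PP  lex  "quickly"
[1,3] NP\S  >  k=2
[0,3] S/N  >  k=1
[3,4] (N/NP)/S  lex  "heard"
[4,5] S  lex  "that"
[3,5] N/NP  >  k=4
[5,6] NP  lex  "the"
[3,6] N  >  k=5
[0,6] S  >  k=3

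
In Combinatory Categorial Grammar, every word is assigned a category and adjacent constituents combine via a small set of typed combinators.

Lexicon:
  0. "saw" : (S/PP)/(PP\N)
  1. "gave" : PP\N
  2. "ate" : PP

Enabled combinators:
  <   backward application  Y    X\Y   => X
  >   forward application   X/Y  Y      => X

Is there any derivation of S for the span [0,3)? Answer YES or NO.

[0,3] S   >
  [0,2] S/PP   >
    [0,1] "saw" : (S/PP)/(PP\N)
    [1,2] "gave" : PP\N
  [2,3] "ate" : PP

YES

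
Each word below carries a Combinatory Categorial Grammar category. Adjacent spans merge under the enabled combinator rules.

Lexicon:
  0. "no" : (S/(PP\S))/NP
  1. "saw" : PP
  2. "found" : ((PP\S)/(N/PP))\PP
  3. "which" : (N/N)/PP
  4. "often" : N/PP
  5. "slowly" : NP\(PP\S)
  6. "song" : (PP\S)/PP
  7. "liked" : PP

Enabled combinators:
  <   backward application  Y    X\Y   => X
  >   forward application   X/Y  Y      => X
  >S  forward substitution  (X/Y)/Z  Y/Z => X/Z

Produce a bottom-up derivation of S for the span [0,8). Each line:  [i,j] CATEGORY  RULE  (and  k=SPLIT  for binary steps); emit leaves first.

[0,1] (S/(PP\S))/NP  lex  "no"
[1,2] PP  lex  "saw"
[2,3] ((PP\S)/(N/PP))\PP  lex  "found"
[1,3] (PP\S)/(N/PP)  <  k=2
[3,4] (N/N)/PP  lex  "which"
[4,5] N/PP  lex  "often"
[3,5] N/PP  >S  k=4
[1,5] PP\S  >  k=3
[5,6] NP\(PP\S)  lex  "slowly"
[1,6] NP  <  k=5
[0,6] S/(PP\S)  >  k=1
[6,7] (PP\S)/PP  lex  "song"
[7,8] PP  lex  "liked"
[6,8] PP\S  >  k=7
[0,8] S  >  k=6

[0,8] S   >
  [0,6] S/(PP\S)   >
    [0,1] "no" : (S/(PP\S))/NP
    [1,6] NP   <
      [1,5] PP\S   >
        [1,3] (PP\S)/(N/PP)   <
          [1,2] "saw" : PP
          [2,3] "found" : ((PP\S)/(N/PP))\PP
        [3,5] N/PP   >S
          [3,4] "which" : (N/N)/PP
          [4,5] "often" : N/PP
      [5,6] "slowly" : NP\(PP\S)
  [6,8] PP\S   >
    [6,7] "song" : (PP\S)/PP
    [7,8] "liked" : PP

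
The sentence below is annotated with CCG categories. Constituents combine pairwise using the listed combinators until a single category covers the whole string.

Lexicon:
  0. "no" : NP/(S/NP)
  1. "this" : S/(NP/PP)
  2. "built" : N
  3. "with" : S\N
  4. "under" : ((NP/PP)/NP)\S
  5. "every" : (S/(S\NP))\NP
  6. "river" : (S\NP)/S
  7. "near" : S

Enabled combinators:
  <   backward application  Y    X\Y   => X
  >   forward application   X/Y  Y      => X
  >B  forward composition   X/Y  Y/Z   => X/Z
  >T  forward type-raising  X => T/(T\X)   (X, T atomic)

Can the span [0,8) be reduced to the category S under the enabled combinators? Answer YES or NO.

[0,8] S   >
  [0,6] S/(S\NP)   <
    [0,5] NP   >
      [0,1] "no" : NP/(S/NP)
      [1,5] S/NP   >B
        [1,2] "this" : S/(NP/PP)
        [2,5] (NP/PP)/NP   <
          [2,4] S   >
            [2,3] S/(S\N)   >T
              [2,3] "built" : N
            [3,4] "with" : S\N
          [4,5] "under" : ((NP/PP)/NP)\S
    [5,6] "every" : (S/(S\NP))\NP
  [6,8] S\NP   >
    [6,7] "river" : (S\NP)/S
    [7,8] "near" : S

YES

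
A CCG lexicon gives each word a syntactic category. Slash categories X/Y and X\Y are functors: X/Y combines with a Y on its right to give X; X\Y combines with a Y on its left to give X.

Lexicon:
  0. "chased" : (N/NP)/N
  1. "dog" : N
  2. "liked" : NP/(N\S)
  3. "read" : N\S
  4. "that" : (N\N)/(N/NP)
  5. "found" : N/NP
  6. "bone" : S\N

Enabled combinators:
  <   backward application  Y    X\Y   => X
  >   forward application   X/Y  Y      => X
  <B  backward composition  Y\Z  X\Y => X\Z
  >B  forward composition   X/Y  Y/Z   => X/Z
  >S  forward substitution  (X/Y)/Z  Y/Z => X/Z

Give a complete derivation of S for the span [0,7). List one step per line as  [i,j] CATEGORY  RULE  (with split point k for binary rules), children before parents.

[0,7] S   <
  [0,4] N   >
    [0,2] N/NP   >
      [0,1] "chased" : (N/NP)/N
      [1,2] "dog" : N
    [2,4] NP   >
      [2,3] "liked" : NP/(N\S)
      [3,4] "read" : N\S
  [4,7] S\N   <B
    [4,6] N\N   >
      [4,5] "that" : (N\N)/(N/NP)
      [5,6] "found" : N/NP
    [6,7] "bone" : S\N

[0,1] (N/NP)/N  lex  "chased"
[1,2] N  lex  "dog"
[0,2] N/NP  >  k=1
[2,3] NP/(N\S)  lex  "liked"
[3,4] N\S  lex  "read"
[2,4] NP  >  k=3
[0,4] N  >  k=2
[4,5] (N\N)/(N/NP)  lex  "that"
[5,6] N/NP  lex  "found"
[4,6] N\N  >  k=5
[6,7] S\N  lex  "bone"
[4,7] S\N  <B  k=6
[0,7] S  <  k=4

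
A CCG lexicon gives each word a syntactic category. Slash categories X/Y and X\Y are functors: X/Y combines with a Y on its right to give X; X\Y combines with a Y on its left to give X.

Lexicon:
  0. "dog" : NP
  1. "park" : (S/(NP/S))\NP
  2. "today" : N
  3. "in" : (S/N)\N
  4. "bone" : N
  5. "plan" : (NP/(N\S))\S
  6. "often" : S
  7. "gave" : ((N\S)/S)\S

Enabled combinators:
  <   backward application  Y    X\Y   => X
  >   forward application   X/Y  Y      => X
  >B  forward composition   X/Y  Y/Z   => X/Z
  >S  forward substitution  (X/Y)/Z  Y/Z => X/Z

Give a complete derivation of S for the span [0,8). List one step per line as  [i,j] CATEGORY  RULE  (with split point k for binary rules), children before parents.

[0,1] NP  lex  "dog"
[1,2] (S/(NP/S))\NP  lex  "park"
[0,2] S/(NP/S)  <  k=1
[2,3] N  lex  "today"
[3,4] (S/N)\N  lex  "in"
[2,4] S/N  <  k=3
[4,5] N  lex  "bone"
[2,5] S  >  k=4
[5,6] (NP/(N\S))\S  lex  "plan"
[2,6] NP/(N\S)  <  k=5
[6,7] S  lex  "often"
[7,8] ((N\S)/S)\S  lex  "gave"
[6,8] (N\S)/S  <  k=7
[2,8] NP/S  >B  k=6
[0,8] S  >  k=2

[0,8] S   >
  [0,2] S/(NP/S)   <
    [0,1] "dog" : NP
    [1,2] "park" : (S/(NP/S))\NP
  [2,8] NP/S   >B
    [2,6] NP/(N\S)   <
      [2,5] S   >
        [2,4] S/N   <
          [2,3] "today" : N
          [3,4] "in" : (S/N)\N
        [4,5] "bone" : N
      [5,6] "plan" : (NP/(N\S))\S
    [6,8] (N\S)/S   <
      [6,7] "often" : S
      [7,8] "gave" : ((N\S)/S)\S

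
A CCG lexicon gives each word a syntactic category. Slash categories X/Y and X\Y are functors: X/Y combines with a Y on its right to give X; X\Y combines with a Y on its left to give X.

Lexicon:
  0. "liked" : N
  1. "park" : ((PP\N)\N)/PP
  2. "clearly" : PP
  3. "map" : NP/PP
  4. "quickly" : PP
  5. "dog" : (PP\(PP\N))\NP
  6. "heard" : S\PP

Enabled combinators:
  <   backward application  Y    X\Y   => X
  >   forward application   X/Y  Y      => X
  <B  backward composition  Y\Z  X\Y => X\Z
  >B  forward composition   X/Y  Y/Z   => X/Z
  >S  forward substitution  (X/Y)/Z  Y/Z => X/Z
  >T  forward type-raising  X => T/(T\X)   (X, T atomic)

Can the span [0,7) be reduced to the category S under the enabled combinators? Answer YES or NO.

YES

[0,7] S   <
  [0,6] PP   <
    [0,3] PP\N   <
      [0,1] "liked" : N
      [1,3] (PP\N)\N   >
        [1,2] "park" : ((PP\N)\N)/PP
        [2,3] "clearly" : PP
    [3,6] PP\(PP\N)   <
      [3,5] NP   >
        [3,4] "map" : NP/PP
        [4,5] "quickly" : PP
      [5,6] "dog" : (PP\(PP\N))\NP
  [6,7] "heard" : S\PP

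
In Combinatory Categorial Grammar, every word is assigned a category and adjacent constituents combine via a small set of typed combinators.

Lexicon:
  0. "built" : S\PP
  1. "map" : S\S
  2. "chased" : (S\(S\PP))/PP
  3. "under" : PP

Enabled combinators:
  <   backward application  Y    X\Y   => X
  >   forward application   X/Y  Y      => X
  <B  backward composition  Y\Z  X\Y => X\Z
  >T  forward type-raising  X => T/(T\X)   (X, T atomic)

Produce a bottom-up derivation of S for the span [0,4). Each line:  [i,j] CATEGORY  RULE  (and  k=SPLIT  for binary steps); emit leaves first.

[0,1] S\PP  lex  "built"
[1,2] S\S  lex  "map"
[0,2] S\PP  <B  k=1
[2,3] (S\(S\PP))/PP  lex  "chased"
[3,4] PP  lex  "under"
[2,4] S\(S\PP)  >  k=3
[0,4] S  <  k=2

[0,4] S   <
  [0,2] S\PP   <B
    [0,1] "built" : S\PP
    [1,2] "map" : S\S
  [2,4] S\(S\PP)   >
    [2,3] "chased" : (S\(S\PP))/PP
    [3,4] "under" : PP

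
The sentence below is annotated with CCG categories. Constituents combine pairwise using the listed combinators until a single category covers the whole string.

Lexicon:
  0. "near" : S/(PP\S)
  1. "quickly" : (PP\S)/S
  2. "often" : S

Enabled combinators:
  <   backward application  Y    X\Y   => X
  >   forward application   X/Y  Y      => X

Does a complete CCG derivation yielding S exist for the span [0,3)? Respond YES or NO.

YES

[0,3] S   >
  [0,1] "near" : S/(PP\S)
  [1,3] PP\S   >
    [1,2] "quickly" : (PP\S)/S
    [2,3] "often" : S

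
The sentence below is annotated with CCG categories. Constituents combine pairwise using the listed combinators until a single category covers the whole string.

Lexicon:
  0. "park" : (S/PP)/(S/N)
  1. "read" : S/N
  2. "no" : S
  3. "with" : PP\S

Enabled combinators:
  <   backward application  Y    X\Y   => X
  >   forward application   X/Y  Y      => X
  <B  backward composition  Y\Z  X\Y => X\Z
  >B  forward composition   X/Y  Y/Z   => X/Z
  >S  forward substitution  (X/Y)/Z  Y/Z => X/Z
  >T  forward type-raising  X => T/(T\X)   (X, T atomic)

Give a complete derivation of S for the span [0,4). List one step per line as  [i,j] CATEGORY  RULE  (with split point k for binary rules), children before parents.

[0,1] (S/PP)/(S/N)  lex  "park"
[1,2] S/N  lex  "read"
[0,2] S/PP  >  k=1
[2,3] S  lex  "no"
[2,3] PP/(PP\S)  >T
[3,4] PP\S  lex  "with"
[2,4] PP  >  k=3
[0,4] S  >  k=2

[0,4] S   >
  [0,2] S/PP   >
    [0,1] "park" : (S/PP)/(S/N)
    [1,2] "read" : S/N
  [2,4] PP   >
    [2,3] PP/(PP\S)   >T
      [2,3] "no" : S
    [3,4] "with" : PP\S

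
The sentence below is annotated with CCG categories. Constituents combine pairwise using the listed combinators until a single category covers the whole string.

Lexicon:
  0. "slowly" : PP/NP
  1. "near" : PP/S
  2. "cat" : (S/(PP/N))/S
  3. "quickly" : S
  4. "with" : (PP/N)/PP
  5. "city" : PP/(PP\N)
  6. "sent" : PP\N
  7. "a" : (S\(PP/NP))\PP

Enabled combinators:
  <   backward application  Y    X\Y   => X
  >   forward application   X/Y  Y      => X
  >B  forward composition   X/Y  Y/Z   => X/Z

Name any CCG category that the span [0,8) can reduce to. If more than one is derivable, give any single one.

S

[0,8] S   <
  [0,1] "slowly" : PP/NP
  [1,8] S\(PP/NP)   <
    [1,7] PP   >
      [1,2] "near" : PP/S
      [2,7] S   >
        [2,5] S/PP   >B
          [2,4] S/(PP/N)   >
            [2,3] "cat" : (S/(PP/N))/S
            [3,4] "quickly" : S
          [4,5] "with" : (PP/N)/PP
        [5,7] PP   >
          [5,6] "city" : PP/(PP\N)
          [6,7] "sent" : PP\N
    [7,8] "a" : (S\(PP/NP))\PP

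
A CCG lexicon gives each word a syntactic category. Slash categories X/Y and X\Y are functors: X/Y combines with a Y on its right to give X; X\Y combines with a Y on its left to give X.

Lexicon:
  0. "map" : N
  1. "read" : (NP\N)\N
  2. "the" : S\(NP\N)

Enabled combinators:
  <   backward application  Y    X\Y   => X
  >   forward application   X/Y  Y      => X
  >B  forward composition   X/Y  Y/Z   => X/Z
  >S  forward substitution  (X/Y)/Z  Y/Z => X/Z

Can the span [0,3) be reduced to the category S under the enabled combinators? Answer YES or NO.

[0,3] S   <
  [0,2] NP\N   <
    [0,1] "map" : N
    [1,2] "read" : (NP\N)\N
  [2,3] "the" : S\(NP\N)

YES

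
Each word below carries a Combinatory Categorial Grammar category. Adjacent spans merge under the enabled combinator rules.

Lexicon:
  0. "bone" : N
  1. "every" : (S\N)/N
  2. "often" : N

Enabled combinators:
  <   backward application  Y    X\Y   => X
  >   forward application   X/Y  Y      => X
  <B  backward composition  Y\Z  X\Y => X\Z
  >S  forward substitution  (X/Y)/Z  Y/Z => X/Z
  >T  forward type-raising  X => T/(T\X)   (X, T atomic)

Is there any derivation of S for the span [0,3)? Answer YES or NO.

[0,3] S   >
  [0,1] S/(S\N)   >T
    [0,1] "bone" : N
  [1,3] S\N   >
    [1,2] "every" : (S\N)/N
    [2,3] "often" : N

YES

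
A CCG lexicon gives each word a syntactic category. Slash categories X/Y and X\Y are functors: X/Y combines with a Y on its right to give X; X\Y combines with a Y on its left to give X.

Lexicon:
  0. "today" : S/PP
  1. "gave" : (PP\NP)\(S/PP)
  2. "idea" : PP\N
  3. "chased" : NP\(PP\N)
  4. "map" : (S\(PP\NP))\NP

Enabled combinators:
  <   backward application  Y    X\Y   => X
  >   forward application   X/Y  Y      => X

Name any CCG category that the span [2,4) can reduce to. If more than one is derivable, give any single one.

NP

[0,5] S   <
  [0,2] PP\NP   <
    [0,1] "today" : S/PP
    [1,2] "gave" : (PP\NP)\(S/PP)
  [2,5] S\(PP\NP)   <
    [2,4] NP   <
      [2,3] "idea" : PP\N
      [3,4] "chased" : NP\(PP\N)
    [4,5] "map" : (S\(PP\NP))\NP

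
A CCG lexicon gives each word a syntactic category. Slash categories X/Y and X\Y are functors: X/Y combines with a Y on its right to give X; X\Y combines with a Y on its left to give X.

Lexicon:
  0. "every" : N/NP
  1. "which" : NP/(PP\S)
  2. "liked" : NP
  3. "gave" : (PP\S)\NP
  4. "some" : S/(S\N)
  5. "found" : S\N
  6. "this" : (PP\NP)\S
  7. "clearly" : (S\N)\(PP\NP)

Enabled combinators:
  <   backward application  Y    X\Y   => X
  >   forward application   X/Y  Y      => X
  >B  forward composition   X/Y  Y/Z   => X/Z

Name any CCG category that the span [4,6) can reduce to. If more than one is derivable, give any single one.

S

[0,8] S   <
  [0,4] N   >
    [0,1] "every" : N/NP
    [1,4] NP   >
      [1,2] "which" : NP/(PP\S)
      [2,4] PP\S   <
        [2,3] "liked" : NP
        [3,4] "gave" : (PP\S)\NP
  [4,8] S\N   <
    [4,7] PP\NP   <
      [4,6] S   >
        [4,5] "some" : S/(S\N)
        [5,6] "found" : S\N
      [6,7] "this" : (PP\NP)\S
    [7,8] "clearly" : (S\N)\(PP\NP)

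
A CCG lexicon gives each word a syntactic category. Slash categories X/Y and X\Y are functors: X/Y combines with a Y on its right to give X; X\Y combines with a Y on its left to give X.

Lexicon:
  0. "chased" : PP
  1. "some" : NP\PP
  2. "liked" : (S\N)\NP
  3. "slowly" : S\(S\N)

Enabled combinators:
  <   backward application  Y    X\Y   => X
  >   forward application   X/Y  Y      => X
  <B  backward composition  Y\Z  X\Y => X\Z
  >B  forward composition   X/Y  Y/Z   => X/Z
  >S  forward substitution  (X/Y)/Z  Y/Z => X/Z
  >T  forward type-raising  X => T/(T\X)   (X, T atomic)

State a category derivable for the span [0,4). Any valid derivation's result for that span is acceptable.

S

[0,4] S   <
  [0,3] S\N   <
    [0,2] NP   <
      [0,1] "chased" : PP
      [1,2] "some" : NP\PP
    [2,3] "liked" : (S\N)\NP
  [3,4] "slowly" : S\(S\N)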